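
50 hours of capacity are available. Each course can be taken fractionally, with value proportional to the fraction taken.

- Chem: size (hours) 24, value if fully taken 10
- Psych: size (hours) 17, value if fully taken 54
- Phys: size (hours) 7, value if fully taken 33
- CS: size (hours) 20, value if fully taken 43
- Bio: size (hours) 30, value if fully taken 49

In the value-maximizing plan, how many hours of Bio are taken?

Rank by value-to-size ratio: Phys 33/7≈4.71, Psych 54/17≈3.18, CS 43/20≈2.15, Bio 49/30≈1.63, Chem 10/24≈0.417.
All 7 hours of Phys fit (value 33) → 43 remain.
Take all of Psych (17 hours, value 54) → 26 hours left.
Take all of CS (20 hours, value 43) → 6 hours left.
Only 6 hours remain; take 6/30 of Bio for value 49×6/30 = 9.8.

6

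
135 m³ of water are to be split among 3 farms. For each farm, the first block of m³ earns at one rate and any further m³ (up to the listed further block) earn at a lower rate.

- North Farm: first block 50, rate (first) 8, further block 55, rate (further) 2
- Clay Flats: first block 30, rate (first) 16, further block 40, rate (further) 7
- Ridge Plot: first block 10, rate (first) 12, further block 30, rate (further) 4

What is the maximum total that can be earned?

1300

Order all 6 blocks by rate: Clay Flats/tier1 16 > Ridge Plot/tier1 12 > North Farm/tier1 8 > Clay Flats/tier2 7 > Ridge Plot/tier2 4 > North Farm/tier2 2.
Clay Flats tier1 at 16: fill all 30 → 105 left.
Ridge Plot tier1 at 12: fill all 10 → 95 left.
North Farm/tier1 (8): +50 → 45 left.
Fill Clay Flats tier2 block (40 at 7) → 5 left.
Ridge Plot tier2 at 4: only 5 left, fill 5.
Total = 16×30 + 12×10 + 8×50 + 7×40 + 4×5 = 1300.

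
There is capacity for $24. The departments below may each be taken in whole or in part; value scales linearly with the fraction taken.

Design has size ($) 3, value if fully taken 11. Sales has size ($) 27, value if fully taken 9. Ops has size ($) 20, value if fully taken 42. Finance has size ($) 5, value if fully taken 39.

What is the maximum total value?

Best value per unit of size first: Finance 39/5≈7.8, Design 11/3≈3.67, Ops 42/20≈2.1, Sales 9/27≈0.333.
Finance: take in full, 5 $ for value 39 → 19 left.
Design: take in full, 3 $ for value 11 → 16 left.
Only 16 $ remain; take 16/20 of Ops for value 42×16/20 = 33.6.
Total value = 83.6.

83.6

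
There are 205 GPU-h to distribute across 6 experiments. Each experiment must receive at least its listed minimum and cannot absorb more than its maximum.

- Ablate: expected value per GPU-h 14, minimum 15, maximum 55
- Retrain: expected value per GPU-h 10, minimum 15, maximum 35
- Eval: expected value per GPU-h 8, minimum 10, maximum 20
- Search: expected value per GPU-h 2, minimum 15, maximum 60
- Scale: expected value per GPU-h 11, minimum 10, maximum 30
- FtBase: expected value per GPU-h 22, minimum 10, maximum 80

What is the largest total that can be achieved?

3120

Meeting every minimum uses 15+15+10+15+10+10 = 75 GPU-h, leaving 130.
Highest expected value per GPU-h first: FtBase 22 > Ablate 14 > Scale 11 > Retrain 10 > Eval 8 > Search 2.
FtBase takes 70 more to reach its cap of 80 → 60 left.
Ablate takes 40 more to reach its cap of 55 → 20 left.
Scale takes 20 more to reach its cap of 30 → 0 left.
Total = 14×55 + 10×15 + 8×10 + 2×15 + 11×30 + 22×80 = 3120.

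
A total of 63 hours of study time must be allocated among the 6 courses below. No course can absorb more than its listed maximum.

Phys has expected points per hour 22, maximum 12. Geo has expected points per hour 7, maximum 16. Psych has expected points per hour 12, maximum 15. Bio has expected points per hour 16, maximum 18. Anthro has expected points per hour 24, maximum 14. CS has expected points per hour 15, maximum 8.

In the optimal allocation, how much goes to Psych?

11

Rank by expected points per hour: Anthro 24 > Phys 22 > Bio 16 > CS 15 > Psych 12 > Geo 7.
Anthro: +14 to 14 (cap) — 49 left.
Phys takes 12 to reach its cap of 12 — 37 left.
Bio: +18 to 18 (cap) — 19 left.
CS takes 8 to reach its cap of 8 — 11 left.
Only 11 left; Psych takes them to reach 11.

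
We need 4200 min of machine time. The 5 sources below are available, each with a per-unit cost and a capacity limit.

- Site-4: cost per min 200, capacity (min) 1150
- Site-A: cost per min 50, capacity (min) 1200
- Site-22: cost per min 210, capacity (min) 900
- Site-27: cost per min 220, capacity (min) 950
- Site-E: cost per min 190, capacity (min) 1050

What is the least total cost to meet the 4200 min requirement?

Use sources in increasing cost order.
Site-A (50): use full 1200 — 3000 min to go.
Site-E (190): use full 1050 — 1950 min to go.
Site-4 at 200: take all 1150 min — 800 still needed.
Site-22 (210): take the remaining 800 — done.
Site-27: unused.
Cost = 1200×50 + 1050×190 + 1150×200 + 800×210 = 657500.

657500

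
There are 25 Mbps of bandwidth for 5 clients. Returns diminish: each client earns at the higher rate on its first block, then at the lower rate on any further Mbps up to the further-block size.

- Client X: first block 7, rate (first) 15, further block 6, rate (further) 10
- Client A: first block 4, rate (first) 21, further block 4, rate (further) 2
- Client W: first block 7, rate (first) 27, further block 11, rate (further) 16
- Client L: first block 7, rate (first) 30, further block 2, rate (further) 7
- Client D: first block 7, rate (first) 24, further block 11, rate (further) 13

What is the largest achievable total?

Order all 10 blocks by rate: Client L/tier1 30 > Client W/tier1 27 > Client D/tier1 24 > Client A/tier1 21 > Client W/tier2 16 > Client X/tier1 15 > Client D/tier2 13 > Client X/tier2 10 > Client L/tier2 7 > Client A/tier2 2.
Client L/tier1 (30): +7 ; 18 left.
Client W/tier1 (27): +7 ; 11 left.
Client D tier1 at 24: fill all 7 ; 4 left.
Client A tier1 at 21: fill all 4 ; 0 left.
Total = 30×7 + 27×7 + 24×7 + 21×4 = 651.

651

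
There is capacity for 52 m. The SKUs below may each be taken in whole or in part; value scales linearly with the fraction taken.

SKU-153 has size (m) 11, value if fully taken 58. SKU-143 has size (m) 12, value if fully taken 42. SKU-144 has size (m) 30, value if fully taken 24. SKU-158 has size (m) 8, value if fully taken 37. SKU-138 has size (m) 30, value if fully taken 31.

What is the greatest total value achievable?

Sort by value density: SKU-153 58/11≈5.27, SKU-158 37/8≈4.62, SKU-143 42/12≈3.5, SKU-138 31/30≈1.03, SKU-144 24/30≈0.8.
Take all of SKU-153 (11 m, value 58) → 41 m left.
All 8 m of SKU-158 fit (value 37) → 33 remain.
Take all of SKU-143 (12 m, value 42) → 21 m left.
Fill the last 21 m with part of SKU-138: 21/30 of it earns 21.7.
Total value = 158.7.

158.7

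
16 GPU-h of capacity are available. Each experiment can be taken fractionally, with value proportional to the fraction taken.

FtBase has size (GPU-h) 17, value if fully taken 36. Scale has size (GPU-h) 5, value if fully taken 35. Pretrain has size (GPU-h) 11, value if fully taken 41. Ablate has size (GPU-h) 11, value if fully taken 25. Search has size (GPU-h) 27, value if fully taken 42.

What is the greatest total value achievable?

76

Best value per unit of size first: Scale 35/5≈7, Pretrain 41/11≈3.73, Ablate 25/11≈2.27, FtBase 36/17≈2.12, Search 42/27≈1.56.
All 5 GPU-h of Scale fit (value 35) ; 11 remain.
Pretrain: take in full, 11 GPU-h for value 41 ; 0 left.
Total value = 76.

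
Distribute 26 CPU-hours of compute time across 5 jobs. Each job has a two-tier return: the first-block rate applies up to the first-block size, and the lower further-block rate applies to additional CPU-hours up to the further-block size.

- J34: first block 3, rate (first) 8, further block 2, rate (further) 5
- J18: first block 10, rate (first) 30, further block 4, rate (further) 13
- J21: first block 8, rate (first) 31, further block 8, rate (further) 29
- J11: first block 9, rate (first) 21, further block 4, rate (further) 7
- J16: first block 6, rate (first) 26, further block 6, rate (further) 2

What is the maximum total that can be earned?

780

Treat each block as its own option and order by rate: J21/tier1 31 > J18/tier1 30 > J21/tier2 29 > J16/tier1 26 > J11/tier1 21 > J18/tier2 13 > J34/tier1 8 > J11/tier2 7 > J34/tier2 5 > J16/tier2 2.
Fill J21 tier1 block (8 at 31) → 18 left.
J18 tier1 at 30: fill all 10 → 8 left.
J21/tier2 (29): +8 → 0 left.
Total = 31×8 + 30×10 + 29×8 = 780.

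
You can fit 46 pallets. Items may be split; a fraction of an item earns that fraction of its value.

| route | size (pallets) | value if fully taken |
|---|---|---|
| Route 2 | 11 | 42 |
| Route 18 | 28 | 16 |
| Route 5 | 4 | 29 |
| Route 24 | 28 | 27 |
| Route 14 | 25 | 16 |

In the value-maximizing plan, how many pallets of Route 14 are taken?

Best value per unit of size first: Route 5 29/4≈7.25, Route 2 42/11≈3.82, Route 24 27/28≈0.964, Route 14 16/25≈0.64, Route 18 16/28≈0.571.
Take all of Route 5 (4 pallets, value 29) — 42 pallets left.
All 11 pallets of Route 2 fit (value 42) — 31 remain.
Take all of Route 24 (28 pallets, value 27) — 3 pallets left.
3 pallets left: a 3/25 share of Route 14 gives 16×3/25 = 1.92.

3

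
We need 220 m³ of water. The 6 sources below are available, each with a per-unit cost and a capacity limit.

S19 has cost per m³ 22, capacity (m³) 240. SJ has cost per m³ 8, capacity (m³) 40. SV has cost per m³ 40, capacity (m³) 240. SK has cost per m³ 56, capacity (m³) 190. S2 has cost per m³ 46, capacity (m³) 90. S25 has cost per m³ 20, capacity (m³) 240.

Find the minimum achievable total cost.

Use sources in increasing cost order.
SJ at 8: take all 40 m³ → 180 still needed.
S25 (20): take the remaining 180 → done.
S19, SV, S2, SK: unused.
Cost = 40×8 + 180×20 = 3920.

3920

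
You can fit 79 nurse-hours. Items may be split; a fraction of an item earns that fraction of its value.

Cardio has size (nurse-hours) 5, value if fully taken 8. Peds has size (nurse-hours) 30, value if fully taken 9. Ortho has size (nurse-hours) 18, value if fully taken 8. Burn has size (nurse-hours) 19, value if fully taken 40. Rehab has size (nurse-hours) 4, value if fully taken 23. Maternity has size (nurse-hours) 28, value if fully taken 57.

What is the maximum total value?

137.5

Best value per unit of size first: Rehab 23/4≈5.75, Burn 40/19≈2.11, Maternity 57/28≈2.04, Cardio 8/5≈1.6, Ortho 8/18≈0.444, Peds 9/30≈0.3.
All 4 nurse-hours of Rehab fit (value 23) — 75 remain.
All 19 nurse-hours of Burn fit (value 40) — 56 remain.
All 28 nurse-hours of Maternity fit (value 57) — 28 remain.
Cardio: take in full, 5 nurse-hours for value 8 — 23 left.
All 18 nurse-hours of Ortho fit (value 8) — 5 remain.
Fill the last 5 nurse-hours with part of Peds: 5/30 of it earns 1.5.
Total value = 137.5.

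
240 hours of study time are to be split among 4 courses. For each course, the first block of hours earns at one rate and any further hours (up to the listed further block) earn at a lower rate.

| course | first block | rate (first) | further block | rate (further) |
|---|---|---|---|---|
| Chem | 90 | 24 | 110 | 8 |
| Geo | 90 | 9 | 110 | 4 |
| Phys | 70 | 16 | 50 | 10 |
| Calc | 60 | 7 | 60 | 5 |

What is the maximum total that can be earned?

4050

Order all 8 blocks by rate: Chem/T1 24 > Phys/T1 16 > Phys/T2 10 > Geo/T1 9 > Chem/T2 8 > Calc/T1 7 > Calc/T2 5 > Geo/T2 4.
Chem/T1 (24): +90 → 150 left.
Fill Phys T1 block (70 at 16) → 80 left.
Fill Phys T2 block (50 at 10) → 30 left.
30 remain; put them into Geo T1 at 9.
Total = 24×90 + 16×70 + 10×50 + 9×30 = 4050.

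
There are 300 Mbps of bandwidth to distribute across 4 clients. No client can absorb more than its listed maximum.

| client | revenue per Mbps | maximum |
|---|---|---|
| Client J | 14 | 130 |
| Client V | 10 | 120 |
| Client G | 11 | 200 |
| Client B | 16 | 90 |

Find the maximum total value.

Order the clients by revenue per Mbps: Client B 16 > Client J 14 > Client G 11 > Client V 10.
Client B takes 90 to reach its cap of 90 ; 210 left.
Give Client J 130 to hit its cap of 130 ; 80 left.
Client G has room for 200 but only 80 remain, so it gets 80.
Total = 14×130 + 11×80 + 16×90 = 4140.

4140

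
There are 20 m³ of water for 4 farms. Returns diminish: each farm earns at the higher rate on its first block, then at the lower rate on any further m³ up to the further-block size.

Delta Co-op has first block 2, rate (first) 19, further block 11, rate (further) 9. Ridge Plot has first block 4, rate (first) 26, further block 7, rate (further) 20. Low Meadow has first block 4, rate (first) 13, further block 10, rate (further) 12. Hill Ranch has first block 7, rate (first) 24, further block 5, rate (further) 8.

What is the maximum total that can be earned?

Order all 8 blocks by rate: Ridge Plot/T1 26 > Hill Ranch/T1 24 > Ridge Plot/T2 20 > Delta Co-op/T1 19 > Low Meadow/T1 13 > Low Meadow/T2 12 > Delta Co-op/T2 9 > Hill Ranch/T2 8.
Ridge Plot/T1 (26): +4 → 16 left.
Hill Ranch/T1 (24): +7 → 9 left.
Ridge Plot T2 at 20: fill all 7 → 2 left.
Delta Co-op T1 at 19: fill all 2 → 0 left.
Total = 26×4 + 24×7 + 20×7 + 19×2 = 450.

450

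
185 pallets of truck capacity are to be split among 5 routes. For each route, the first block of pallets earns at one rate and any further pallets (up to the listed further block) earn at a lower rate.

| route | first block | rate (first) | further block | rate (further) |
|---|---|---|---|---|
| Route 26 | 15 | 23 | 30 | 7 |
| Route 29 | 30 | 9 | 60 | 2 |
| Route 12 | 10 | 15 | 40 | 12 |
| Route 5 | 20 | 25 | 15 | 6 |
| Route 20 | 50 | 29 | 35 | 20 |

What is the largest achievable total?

Rank every tier by rate: Route 20/first 29 > Route 5/first 25 > Route 26/first 23 > Route 20/second 20 > Route 12/first 15 > Route 12/second 12 > Route 29/first 9 > Route 26/second 7 > Route 5/second 6 > Route 29/second 2.
Route 20 first at 29: fill all 50 ; 135 left.
Fill Route 5 first block (20 at 25) ; 115 left.
Route 26/first (23): +15 ; 100 left.
Route 20/second (20): +35 ; 65 left.
Fill Route 12 first block (10 at 15) ; 55 left.
Fill Route 12 second block (40 at 12) ; 15 left.
Route 29/first: +15 of 30 at 9; pool empty.
Total = 29×50 + 25×20 + 23×15 + 20×35 + 15×10 + 12×40 + 9×15 = 3760.

3760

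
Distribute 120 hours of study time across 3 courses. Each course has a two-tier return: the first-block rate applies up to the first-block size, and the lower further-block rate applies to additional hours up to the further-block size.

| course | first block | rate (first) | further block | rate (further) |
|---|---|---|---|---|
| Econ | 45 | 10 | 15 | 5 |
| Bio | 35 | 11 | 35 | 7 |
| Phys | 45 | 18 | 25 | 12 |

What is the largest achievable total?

1645

Order all 6 blocks by rate: Phys/T1 18 > Phys/T2 12 > Bio/T1 11 > Econ/T1 10 > Bio/T2 7 > Econ/T2 5.
Phys T1 at 18: fill all 45 → 75 left.
Fill Phys T2 block (25 at 12) → 50 left.
Fill Bio T1 block (35 at 11) → 15 left.
Econ/T1: +15 of 45 at 10; pool empty.
Total = 18×45 + 12×25 + 11×35 + 10×15 = 1645.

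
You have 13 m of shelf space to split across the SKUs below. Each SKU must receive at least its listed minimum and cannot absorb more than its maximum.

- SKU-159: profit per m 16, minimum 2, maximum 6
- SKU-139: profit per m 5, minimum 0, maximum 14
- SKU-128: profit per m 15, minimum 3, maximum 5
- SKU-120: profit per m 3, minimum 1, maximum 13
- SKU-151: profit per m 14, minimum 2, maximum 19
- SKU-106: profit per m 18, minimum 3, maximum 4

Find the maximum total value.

Meeting every minimum uses 2+0+3+1+2+3 = 11 m, leaving 2.
Rank by profit per m: SKU-106 18 > SKU-159 16 > SKU-128 15 > SKU-151 14 > SKU-139 5 > SKU-120 3.
SKU-106: +1 to 4 (cap) — 1 left.
SKU-159: +1 (room for 4) → 3. Pool exhausted.
Total = 16×3 + 15×3 + 3×1 + 14×2 + 18×4 = 196.

196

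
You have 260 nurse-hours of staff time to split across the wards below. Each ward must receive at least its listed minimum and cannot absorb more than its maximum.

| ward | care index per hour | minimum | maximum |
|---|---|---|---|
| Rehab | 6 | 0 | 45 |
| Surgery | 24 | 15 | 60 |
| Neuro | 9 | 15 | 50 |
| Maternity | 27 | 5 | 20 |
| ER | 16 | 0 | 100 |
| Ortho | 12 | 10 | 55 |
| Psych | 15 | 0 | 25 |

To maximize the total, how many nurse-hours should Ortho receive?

Meeting every minimum uses 0+15+15+5+0+10+0 = 45 nurse-hours, leaving 215.
Rank by care index per hour: Maternity 27 > Surgery 24 > ER 16 > Psych 15 > Ortho 12 > Neuro 9 > Rehab 6.
Maternity takes 15 more to reach its cap of 20 ; 200 left.
Give Surgery 45 more to hit its cap of 60 ; 155 left.
ER takes 100 more to reach its cap of 100 ; 55 left.
Psych takes 25 more to reach its cap of 25 ; 30 left.
Ortho: +30 (room for 45) → 40. Pool exhausted.

40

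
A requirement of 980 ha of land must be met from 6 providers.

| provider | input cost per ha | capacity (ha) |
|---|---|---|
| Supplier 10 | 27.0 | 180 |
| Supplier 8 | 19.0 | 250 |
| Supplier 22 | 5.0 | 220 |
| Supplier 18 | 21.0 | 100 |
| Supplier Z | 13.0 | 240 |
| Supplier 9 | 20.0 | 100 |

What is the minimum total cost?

14960

Use providers in increasing cost order.
Supplier 22 at 5.0: take all 220 ha — 760 still needed.
Supplier Z at 13.0: take all 240 ha — 520 still needed.
Supplier 8 (19.0): use full 250 — 270 ha to go.
Supplier 9 (20.0): use full 100 — 170 ha to go.
Supplier 18 at 21.0: take all 100 ha — 70 still needed.
Supplier 10 (27.0): take the remaining 70 — done.
Cost = 220×5.0 + 240×13.0 + 250×19.0 + 100×20.0 + 100×21.0 + 70×27.0 = 14960.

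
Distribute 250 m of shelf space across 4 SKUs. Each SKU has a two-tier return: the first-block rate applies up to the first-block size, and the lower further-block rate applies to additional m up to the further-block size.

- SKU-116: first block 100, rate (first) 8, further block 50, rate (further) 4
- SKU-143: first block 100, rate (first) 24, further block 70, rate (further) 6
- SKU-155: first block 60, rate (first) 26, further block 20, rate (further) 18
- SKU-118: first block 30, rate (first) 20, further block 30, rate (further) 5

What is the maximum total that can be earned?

5240

Rank every tier by rate: SKU-155/tier1 26 > SKU-143/tier1 24 > SKU-118/tier1 20 > SKU-155/tier2 18 > SKU-116/tier1 8 > SKU-143/tier2 6 > SKU-118/tier2 5 > SKU-116/tier2 4.
SKU-155/tier1 (26): +60 → 190 left.
SKU-143/tier1 (24): +100 → 90 left.
SKU-118/tier1 (20): +30 → 60 left.
Fill SKU-155 tier2 block (20 at 18) → 40 left.
SKU-116/tier1: +40 of 100 at 8; pool empty.
Total = 26×60 + 24×100 + 20×30 + 18×20 + 8×40 = 5240.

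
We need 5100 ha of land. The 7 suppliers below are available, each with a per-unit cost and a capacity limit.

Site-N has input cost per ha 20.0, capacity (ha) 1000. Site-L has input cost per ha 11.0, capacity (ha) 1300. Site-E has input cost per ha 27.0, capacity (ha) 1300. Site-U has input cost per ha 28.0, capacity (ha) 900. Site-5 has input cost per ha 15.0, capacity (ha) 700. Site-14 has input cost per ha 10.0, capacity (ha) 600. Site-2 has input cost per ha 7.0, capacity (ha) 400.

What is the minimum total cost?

83300

Fill from the cheapest supplier first.
Take 400 from Site-2 at 7.0 — need 4700 more.
Take 600 from Site-14 at 10.0 — need 4100 more.
Take 1300 from Site-L at 11.0 — need 2800 more.
Site-5 (15.0): use full 700 — 2100 ha to go.
Site-N (20.0): use full 1000 — 1100 ha to go.
Site-E at 27.0: take 1100 of its 1300 — requirement met.
Site-U: unused.
Cost = 400×7.0 + 600×10.0 + 1300×11.0 + 700×15.0 + 1000×20.0 + 1100×27.0 = 83300.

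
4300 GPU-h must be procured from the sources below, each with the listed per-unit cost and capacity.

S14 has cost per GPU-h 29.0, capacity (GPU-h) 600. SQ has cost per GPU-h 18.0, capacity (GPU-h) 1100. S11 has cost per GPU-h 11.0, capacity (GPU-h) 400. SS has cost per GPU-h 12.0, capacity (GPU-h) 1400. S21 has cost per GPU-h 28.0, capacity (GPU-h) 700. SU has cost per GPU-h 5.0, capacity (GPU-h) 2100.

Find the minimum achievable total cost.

Fill from the cheapest source first.
Take 2100 from SU at 5.0 — need 2200 more.
Take 400 from S11 at 11.0 — need 1800 more.
Take 1400 from SS at 12.0 — need 400 more.
SQ at 18.0: take 400 of its 1100 — requirement met.
S21, S14: unused.
Cost = 2100×5.0 + 400×11.0 + 1400×12.0 + 400×18.0 = 38900.

38900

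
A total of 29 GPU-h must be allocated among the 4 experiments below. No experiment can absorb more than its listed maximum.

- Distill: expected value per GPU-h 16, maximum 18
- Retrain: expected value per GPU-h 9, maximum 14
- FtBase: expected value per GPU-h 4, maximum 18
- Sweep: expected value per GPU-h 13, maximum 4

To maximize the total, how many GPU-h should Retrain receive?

Order the experiments by expected value per GPU-h: Distill 16 > Sweep 13 > Retrain 9 > FtBase 4.
Distill: +18 to 18 (cap) → 11 left.
Sweep takes 4 to reach its cap of 4 → 7 left.
Retrain has room for 14 but only 7 remain, so it gets 7.

7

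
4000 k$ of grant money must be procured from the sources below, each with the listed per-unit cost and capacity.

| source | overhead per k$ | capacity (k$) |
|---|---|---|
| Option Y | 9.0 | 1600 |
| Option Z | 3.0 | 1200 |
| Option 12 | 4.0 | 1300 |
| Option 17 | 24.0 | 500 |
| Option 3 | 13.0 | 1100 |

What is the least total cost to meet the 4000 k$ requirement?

22300

Fill from the cheapest source first.
Option Z at 3.0: take all 1200 k$ ; 2800 still needed.
Option 12 (4.0): use full 1300 ; 1500 k$ to go.
Option Y (9.0): take the remaining 1500 ; done.
Option 3, Option 17: unused.
Cost = 1200×3.0 + 1300×4.0 + 1500×9.0 = 22300.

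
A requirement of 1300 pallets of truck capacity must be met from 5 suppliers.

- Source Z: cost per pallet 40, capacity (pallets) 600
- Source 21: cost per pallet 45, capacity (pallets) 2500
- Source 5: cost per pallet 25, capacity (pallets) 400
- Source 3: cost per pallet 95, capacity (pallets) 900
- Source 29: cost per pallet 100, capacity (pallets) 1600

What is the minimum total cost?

Use suppliers in increasing cost order.
Take 400 from Source 5 at 25 — need 900 more.
Source Z at 40: take all 600 pallets — 300 still needed.
Source 21 at 45: take 300 of its 2500 — requirement met.
Source 3, Source 29: unused.
Cost = 400×25 + 600×40 + 300×45 = 47500.

47500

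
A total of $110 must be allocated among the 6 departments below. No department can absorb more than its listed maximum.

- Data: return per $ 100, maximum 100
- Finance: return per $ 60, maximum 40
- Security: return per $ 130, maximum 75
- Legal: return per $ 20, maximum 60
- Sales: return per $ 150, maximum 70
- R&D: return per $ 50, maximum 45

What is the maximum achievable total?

15700

Highest return per $ first: Sales 150 > Security 130 > Data 100 > Finance 60 > R&D 50 > Legal 20.
Sales takes 70 to reach its cap of 70 — 40 left.
Security: +40 (room for 75) → 40. Pool exhausted.
Total = 130×40 + 150×70 = 15700.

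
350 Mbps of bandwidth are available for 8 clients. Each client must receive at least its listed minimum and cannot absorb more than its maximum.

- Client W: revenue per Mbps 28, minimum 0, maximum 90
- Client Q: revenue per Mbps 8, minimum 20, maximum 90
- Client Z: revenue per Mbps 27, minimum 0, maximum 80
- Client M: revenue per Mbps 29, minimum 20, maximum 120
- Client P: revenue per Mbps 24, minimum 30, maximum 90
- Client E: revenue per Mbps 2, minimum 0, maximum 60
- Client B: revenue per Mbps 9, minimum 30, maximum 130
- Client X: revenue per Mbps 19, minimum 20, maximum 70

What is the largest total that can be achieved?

8610

Meeting every minimum uses 0+20+0+20+30+0+30+20 = 120 Mbps, leaving 230.
Rank by revenue per Mbps: Client M 29 > Client W 28 > Client Z 27 > Client P 24 > Client X 19 > Client B 9 > Client Q 8 > Client E 2.
Give Client M 100 more to hit its cap of 120 → 130 left.
Client W takes 90 more to reach its cap of 90 → 40 left.
Client Z has room for 80 more but only 40 remain, so it gets 40.
Total = 28×90 + 8×20 + 27×40 + 29×120 + 24×30 + 9×30 + 19×20 = 8610.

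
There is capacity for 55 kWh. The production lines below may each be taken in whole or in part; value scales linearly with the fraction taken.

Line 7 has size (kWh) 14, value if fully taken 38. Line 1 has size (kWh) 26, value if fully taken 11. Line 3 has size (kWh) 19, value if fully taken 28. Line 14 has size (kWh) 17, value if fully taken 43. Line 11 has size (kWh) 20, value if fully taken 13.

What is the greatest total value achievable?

112.25

Rank by value-to-size ratio: Line 7 38/14≈2.71, Line 14 43/17≈2.53, Line 3 28/19≈1.47, Line 11 13/20≈0.65, Line 1 11/26≈0.423.
Take all of Line 7 (14 kWh, value 38) — 41 kWh left.
All 17 kWh of Line 14 fit (value 43) — 24 remain.
Line 3: take in full, 19 kWh for value 28 — 5 left.
Fill the last 5 kWh with part of Line 11: 5/20 of it earns 3.25.
Total value = 112.25.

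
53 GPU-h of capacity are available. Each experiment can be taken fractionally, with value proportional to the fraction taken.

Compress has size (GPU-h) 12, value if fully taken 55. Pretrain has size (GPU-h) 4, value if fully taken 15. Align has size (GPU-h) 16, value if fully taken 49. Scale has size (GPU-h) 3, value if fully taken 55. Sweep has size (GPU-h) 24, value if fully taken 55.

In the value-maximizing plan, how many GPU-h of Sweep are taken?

Sort by value density: Scale 55/3≈18.3, Compress 55/12≈4.58, Pretrain 15/4≈3.75, Align 49/16≈3.06, Sweep 55/24≈2.29.
Scale: take in full, 3 GPU-h for value 55 → 50 left.
Take all of Compress (12 GPU-h, value 55) → 38 GPU-h left.
Take all of Pretrain (4 GPU-h, value 15) → 34 GPU-h left.
Take all of Align (16 GPU-h, value 49) → 18 GPU-h left.
Fill the last 18 GPU-h with part of Sweep: 18/24 of it earns 41.25.

18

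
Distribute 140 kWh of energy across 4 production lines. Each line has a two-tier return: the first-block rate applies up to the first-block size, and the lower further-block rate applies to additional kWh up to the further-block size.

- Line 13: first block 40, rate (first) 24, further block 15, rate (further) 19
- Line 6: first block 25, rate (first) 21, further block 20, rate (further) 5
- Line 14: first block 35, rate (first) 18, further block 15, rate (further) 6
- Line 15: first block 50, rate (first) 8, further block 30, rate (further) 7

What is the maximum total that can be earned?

Order all 8 blocks by rate: Line 13/T1 24 > Line 6/T1 21 > Line 13/T2 19 > Line 14/T1 18 > Line 15/T1 8 > Line 15/T2 7 > Line 14/T2 6 > Line 6/T2 5.
Fill Line 13 T1 block (40 at 24) → 100 left.
Fill Line 6 T1 block (25 at 21) → 75 left.
Line 13/T2 (19): +15 → 60 left.
Line 14 T1 at 18: fill all 35 → 25 left.
Line 15 T1 at 8: only 25 left, fill 25.
Total = 24×40 + 21×25 + 19×15 + 18×35 + 8×25 = 2600.

2600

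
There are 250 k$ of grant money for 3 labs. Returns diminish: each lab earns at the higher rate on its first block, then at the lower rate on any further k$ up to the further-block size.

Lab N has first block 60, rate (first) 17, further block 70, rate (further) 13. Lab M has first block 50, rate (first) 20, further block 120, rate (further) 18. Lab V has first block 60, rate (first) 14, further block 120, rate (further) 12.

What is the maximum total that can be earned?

Rank every tier by rate: Lab M/tier1 20 > Lab M/tier2 18 > Lab N/tier1 17 > Lab V/tier1 14 > Lab N/tier2 13 > Lab V/tier2 12.
Lab M tier1 at 20: fill all 50 ; 200 left.
Lab M/tier2 (18): +120 ; 80 left.
Fill Lab N tier1 block (60 at 17) ; 20 left.
Lab V tier1 at 14: only 20 left, fill 20.
Total = 20×50 + 18×120 + 17×60 + 14×20 = 4460.

4460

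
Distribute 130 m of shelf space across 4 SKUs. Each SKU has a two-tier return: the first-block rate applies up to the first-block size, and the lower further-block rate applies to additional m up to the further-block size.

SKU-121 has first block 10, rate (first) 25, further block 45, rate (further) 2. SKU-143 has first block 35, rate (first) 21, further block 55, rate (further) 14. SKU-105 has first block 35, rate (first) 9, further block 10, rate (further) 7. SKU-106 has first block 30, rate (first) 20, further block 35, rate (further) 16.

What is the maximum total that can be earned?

2425

Order all 8 blocks by rate: SKU-121/T1 25 > SKU-143/T1 21 > SKU-106/T1 20 > SKU-106/T2 16 > SKU-143/T2 14 > SKU-105/T1 9 > SKU-105/T2 7 > SKU-121/T2 2.
SKU-121/T1 (25): +10 ; 120 left.
SKU-143 T1 at 21: fill all 35 ; 85 left.
SKU-106/T1 (20): +30 ; 55 left.
Fill SKU-106 T2 block (35 at 16) ; 20 left.
SKU-143/T2: +20 of 55 at 14; pool empty.
Total = 25×10 + 21×35 + 20×30 + 16×35 + 14×20 = 2425.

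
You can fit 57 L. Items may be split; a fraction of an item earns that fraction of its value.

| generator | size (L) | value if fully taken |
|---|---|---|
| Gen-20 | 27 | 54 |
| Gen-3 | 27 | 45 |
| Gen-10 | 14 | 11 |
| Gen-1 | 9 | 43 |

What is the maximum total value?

Rank by value-to-size ratio: Gen-1 43/9≈4.78, Gen-20 54/27≈2, Gen-3 45/27≈1.67, Gen-10 11/14≈0.786.
Gen-1: take in full, 9 L for value 43 ; 48 left.
Take all of Gen-20 (27 L, value 54) ; 21 L left.
21 L left: a 21/27 share of Gen-3 gives 45×21/27 = 35.
Total value = 132.

132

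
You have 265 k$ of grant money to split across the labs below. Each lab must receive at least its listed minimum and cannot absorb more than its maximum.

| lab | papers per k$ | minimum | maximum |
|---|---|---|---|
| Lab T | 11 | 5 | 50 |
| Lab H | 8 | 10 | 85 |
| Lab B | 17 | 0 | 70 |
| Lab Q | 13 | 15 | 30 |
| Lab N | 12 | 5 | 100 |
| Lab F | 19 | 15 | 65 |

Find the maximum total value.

Meeting every minimum uses 5+10+0+15+5+15 = 50 k$, leaving 215.
Order the labs by papers per k$: Lab F 19 > Lab B 17 > Lab Q 13 > Lab N 12 > Lab T 11 > Lab H 8.
Lab F: +50 to 65 (cap) — 165 left.
Lab B: +70 to 70 (cap) — 95 left.
Lab Q: +15 to 30 (cap) — 80 left.
Only 80 left; Lab N takes them to reach 85.
Total = 11×5 + 8×10 + 17×70 + 13×30 + 12×85 + 19×65 = 3970.

3970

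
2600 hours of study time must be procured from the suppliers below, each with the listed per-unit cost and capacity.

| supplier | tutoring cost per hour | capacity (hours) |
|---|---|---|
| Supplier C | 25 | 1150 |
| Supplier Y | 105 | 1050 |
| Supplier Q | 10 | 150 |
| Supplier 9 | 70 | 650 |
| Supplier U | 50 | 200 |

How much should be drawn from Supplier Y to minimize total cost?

Cheapest first:
Take 150 from Supplier Q at 10 → need 2450 more.
Take 1150 from Supplier C at 25 → need 1300 more.
Supplier U (50): use full 200 → 1100 hours to go.
Supplier 9 at 70: take all 650 hours → 450 still needed.
Supplier Y (105): take the remaining 450 → done.

450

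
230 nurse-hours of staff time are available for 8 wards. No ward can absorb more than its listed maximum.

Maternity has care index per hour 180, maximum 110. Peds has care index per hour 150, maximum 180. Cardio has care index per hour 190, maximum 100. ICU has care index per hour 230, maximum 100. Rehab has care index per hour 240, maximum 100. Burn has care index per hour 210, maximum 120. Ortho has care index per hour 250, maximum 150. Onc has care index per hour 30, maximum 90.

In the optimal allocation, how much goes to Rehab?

Highest care index per hour first: Ortho 250 > Rehab 240 > ICU 230 > Burn 210 > Cardio 190 > Maternity 180 > Peds 150 > Onc 30.
Ortho takes 150 to reach its cap of 150 → 80 left.
Only 80 left; Rehab takes them to reach 80.

80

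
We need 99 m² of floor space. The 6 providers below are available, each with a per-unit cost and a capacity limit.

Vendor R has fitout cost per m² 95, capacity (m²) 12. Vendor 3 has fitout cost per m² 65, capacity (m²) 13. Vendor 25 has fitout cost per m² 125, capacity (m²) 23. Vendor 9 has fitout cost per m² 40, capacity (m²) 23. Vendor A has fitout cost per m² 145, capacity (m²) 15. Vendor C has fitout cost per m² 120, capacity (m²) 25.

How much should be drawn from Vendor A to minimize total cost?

3

Fill from the cheapest provider first.
Vendor 9 (40): use full 23 ; 76 m² to go.
Take 13 from Vendor 3 at 65 ; need 63 more.
Vendor R at 95: take all 12 m² ; 51 still needed.
Take 25 from Vendor C at 120 ; need 26 more.
Vendor 25 at 125: take all 23 m² ; 3 still needed.
Vendor A (145): take the remaining 3 ; done.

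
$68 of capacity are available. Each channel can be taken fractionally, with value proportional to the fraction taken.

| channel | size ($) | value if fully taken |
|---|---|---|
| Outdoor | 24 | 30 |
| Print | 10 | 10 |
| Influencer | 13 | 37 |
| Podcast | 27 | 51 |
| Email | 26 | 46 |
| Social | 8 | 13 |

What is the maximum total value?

Rank by value-to-size ratio: Influencer 37/13≈2.85, Podcast 51/27≈1.89, Email 46/26≈1.77, Social 13/8≈1.62, Outdoor 30/24≈1.25, Print 10/10≈1.
Influencer: take in full, 13 $ for value 37 ; 55 left.
All 27 $ of Podcast fit (value 51) ; 28 remain.
Take all of Email (26 $, value 46) ; 2 $ left.
Fill the last 2 $ with part of Social: 2/8 of it earns 3.25.
Total value = 137.25.

137.25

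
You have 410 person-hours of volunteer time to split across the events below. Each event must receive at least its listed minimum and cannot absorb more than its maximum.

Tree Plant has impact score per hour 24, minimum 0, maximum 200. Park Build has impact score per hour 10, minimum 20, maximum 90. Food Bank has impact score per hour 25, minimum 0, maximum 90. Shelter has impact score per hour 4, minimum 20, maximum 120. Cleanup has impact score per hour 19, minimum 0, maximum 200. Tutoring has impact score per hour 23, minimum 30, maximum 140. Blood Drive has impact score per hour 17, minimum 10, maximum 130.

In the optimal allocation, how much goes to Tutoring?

70

Meeting every minimum uses 0+20+0+20+0+30+10 = 80 person-hours, leaving 330.
Highest impact score per hour first: Food Bank 25 > Tree Plant 24 > Tutoring 23 > Cleanup 19 > Blood Drive 17 > Park Build 10 > Shelter 4.
Food Bank takes 90 more to reach its cap of 90 — 240 left.
Tree Plant takes 200 more to reach its cap of 200 — 40 left.
Only 40 left; Tutoring takes them to reach 70.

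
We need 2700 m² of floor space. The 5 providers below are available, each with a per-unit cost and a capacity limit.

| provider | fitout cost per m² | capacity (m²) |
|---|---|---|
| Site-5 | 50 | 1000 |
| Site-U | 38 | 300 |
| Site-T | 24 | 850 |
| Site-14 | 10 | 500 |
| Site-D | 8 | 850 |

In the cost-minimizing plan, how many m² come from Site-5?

200

Use providers in increasing cost order.
Site-D at 8: take all 850 m² ; 1850 still needed.
Site-14 (10): use full 500 ; 1350 m² to go.
Take 850 from Site-T at 24 ; need 500 more.
Take 300 from Site-U at 38 ; need 200 more.
Take 200 from Site-5 at 50 to finish.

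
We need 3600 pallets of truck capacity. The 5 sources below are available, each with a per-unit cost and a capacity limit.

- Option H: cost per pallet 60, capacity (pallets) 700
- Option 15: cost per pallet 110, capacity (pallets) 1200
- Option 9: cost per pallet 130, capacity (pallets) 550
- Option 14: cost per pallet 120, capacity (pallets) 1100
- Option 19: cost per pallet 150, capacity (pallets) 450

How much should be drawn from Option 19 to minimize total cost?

50

Fill from the cheapest source first.
Take 700 from Option H at 60 ; need 2900 more.
Option 15 (110): use full 1200 ; 1700 pallets to go.
Option 14 at 120: take all 1100 pallets ; 600 still needed.
Option 9 (130): use full 550 ; 50 pallets to go.
Option 19 (150): take the remaining 50 ; done.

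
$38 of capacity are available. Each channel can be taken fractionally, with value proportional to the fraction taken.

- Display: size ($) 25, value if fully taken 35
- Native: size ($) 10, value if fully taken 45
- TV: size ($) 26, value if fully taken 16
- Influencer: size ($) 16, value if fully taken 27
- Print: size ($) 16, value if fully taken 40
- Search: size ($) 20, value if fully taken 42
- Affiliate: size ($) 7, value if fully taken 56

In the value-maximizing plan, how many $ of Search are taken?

5

Rank by value-to-size ratio: Affiliate 56/7≈8, Native 45/10≈4.5, Print 40/16≈2.5, Search 42/20≈2.1, Influencer 27/16≈1.69, Display 35/25≈1.4, TV 16/26≈0.615.
All 7 $ of Affiliate fit (value 56) — 31 remain.
Take all of Native (10 $, value 45) — 21 $ left.
Print: take in full, 16 $ for value 40 — 5 left.
Fill the last 5 $ with part of Search: 5/20 of it earns 10.5.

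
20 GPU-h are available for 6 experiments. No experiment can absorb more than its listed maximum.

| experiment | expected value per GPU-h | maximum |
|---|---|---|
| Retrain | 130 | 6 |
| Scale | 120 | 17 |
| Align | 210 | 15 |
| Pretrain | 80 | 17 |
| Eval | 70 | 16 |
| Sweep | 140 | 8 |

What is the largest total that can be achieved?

3850

Highest expected value per GPU-h first: Align 210 > Sweep 140 > Retrain 130 > Scale 120 > Pretrain 80 > Eval 70.
Give Align 15 to hit its cap of 15 ; 5 left.
Only 5 left; Sweep takes them to reach 5.
Total = 210×15 + 140×5 = 3850.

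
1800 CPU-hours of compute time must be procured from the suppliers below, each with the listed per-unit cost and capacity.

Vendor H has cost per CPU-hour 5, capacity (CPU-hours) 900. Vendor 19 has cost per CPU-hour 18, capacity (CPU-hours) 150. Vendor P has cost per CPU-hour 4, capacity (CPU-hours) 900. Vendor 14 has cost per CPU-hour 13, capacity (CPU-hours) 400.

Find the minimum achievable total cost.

Fill from the cheapest supplier first.
Vendor P at 4: take all 900 CPU-hours ; 900 still needed.
Vendor H at 5: take all 900 CPU-hours ; 0 still needed.
Vendor 14, Vendor 19: unused.
Cost = 900×4 + 900×5 = 8100.

8100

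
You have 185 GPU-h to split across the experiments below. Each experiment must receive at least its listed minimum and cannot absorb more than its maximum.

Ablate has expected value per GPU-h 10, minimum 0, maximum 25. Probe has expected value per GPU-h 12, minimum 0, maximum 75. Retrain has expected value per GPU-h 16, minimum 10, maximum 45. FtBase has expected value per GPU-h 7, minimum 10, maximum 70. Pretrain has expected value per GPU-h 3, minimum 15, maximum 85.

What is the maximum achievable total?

Meeting every minimum uses 0+0+10+10+15 = 35 GPU-h, leaving 150.
Rank by expected value per GPU-h: Retrain 16 > Probe 12 > Ablate 10 > FtBase 7 > Pretrain 3.
Retrain: +35 to 45 (cap) — 115 left.
Probe: +75 to 75 (cap) — 40 left.
Ablate takes 25 more to reach its cap of 25 — 15 left.
Only 15 left; FtBase takes them to reach 25.
Total = 10×25 + 12×75 + 16×45 + 7×25 + 3×15 = 2090.

2090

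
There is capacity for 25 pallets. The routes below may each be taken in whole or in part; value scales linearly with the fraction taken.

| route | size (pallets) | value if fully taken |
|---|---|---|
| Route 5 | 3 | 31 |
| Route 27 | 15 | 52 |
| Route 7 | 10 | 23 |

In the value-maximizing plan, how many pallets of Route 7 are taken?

Rank by value-to-size ratio: Route 5 31/3≈10.3, Route 27 52/15≈3.47, Route 7 23/10≈2.3.
Route 5: take in full, 3 pallets for value 31 → 22 left.
All 15 pallets of Route 27 fit (value 52) → 7 remain.
Fill the last 7 pallets with part of Route 7: 7/10 of it earns 16.1.

7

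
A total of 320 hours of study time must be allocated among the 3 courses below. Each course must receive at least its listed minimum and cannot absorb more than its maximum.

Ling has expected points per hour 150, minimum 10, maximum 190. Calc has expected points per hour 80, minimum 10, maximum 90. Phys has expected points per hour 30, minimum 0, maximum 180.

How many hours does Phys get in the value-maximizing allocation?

40

Meeting every minimum uses 10+10+0 = 20 hours, leaving 300.
Rank by expected points per hour: Ling 150 > Calc 80 > Phys 30.
Ling: +180 to 190 (cap) ; 120 left.
Calc takes 80 more to reach its cap of 90 ; 40 left.
Phys: +40 (room for 180) → 40. Pool exhausted.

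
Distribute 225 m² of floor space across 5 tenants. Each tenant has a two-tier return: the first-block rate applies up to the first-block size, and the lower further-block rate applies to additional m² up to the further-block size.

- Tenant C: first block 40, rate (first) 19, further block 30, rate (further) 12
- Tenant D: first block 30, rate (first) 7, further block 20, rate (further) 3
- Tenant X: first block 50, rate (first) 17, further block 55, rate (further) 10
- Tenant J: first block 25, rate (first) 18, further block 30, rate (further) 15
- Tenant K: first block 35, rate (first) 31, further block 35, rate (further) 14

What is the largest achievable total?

4205

Rank every tier by rate: Tenant K/first 31 > Tenant C/first 19 > Tenant J/first 18 > Tenant X/first 17 > Tenant J/second 15 > Tenant K/second 14 > Tenant C/second 12 > Tenant X/second 10 > Tenant D/first 7 > Tenant D/second 3.
Tenant K/first (31): +35 ; 190 left.
Tenant C/first (19): +40 ; 150 left.
Tenant J/first (18): +25 ; 125 left.
Tenant X first at 17: fill all 50 ; 75 left.
Tenant J second at 15: fill all 30 ; 45 left.
Tenant K/second (14): +35 ; 10 left.
10 remain; put them into Tenant C second at 12.
Total = 31×35 + 19×40 + 18×25 + 17×50 + 15×30 + 14×35 + 12×10 = 4205.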